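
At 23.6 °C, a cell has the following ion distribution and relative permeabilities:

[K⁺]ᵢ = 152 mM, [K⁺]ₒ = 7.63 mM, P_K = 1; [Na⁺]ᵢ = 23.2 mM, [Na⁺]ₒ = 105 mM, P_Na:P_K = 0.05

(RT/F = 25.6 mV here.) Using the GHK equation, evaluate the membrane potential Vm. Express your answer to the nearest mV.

Vm = 25.6 · ln[(Σ P·[cation]ₒ + Σ P·[anion]ᵢ) / (Σ P·[cation]ᵢ + Σ P·[anion]ₒ)]
Numerator = 1×7.63 + 0.05×105 = 12.88
Denominator = 1×152 + 0.05×23.2 = 153.2
Vm = 25.6 · ln(0.084095) = 25.6 × (-2.4758) = -63.38 mV

-63 mV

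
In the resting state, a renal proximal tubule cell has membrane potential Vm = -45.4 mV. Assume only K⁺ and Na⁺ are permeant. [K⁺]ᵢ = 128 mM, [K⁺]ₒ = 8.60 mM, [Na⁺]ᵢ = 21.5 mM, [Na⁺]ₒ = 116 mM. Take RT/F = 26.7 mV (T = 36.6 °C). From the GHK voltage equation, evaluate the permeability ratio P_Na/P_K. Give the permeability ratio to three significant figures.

0.132

Let α = P_Na/P_K. GHK: Vm = 26.7·ln[(Kₒ + α·Naₒ)/(Kᵢ + α·Naᵢ)].
e^(Vm/26.7) = e^(-45.4/26.7) = 0.18262
So 0.18262·(Kᵢ + α·Naᵢ) = Kₒ + α·Naₒ → α = (0.18262·128.0 − 8.6) / (116.0 − 0.18262·21.5)
α = (23.37 − 8.6) / (116.0 − 3.926) = 14.77/112.1 = 0.1318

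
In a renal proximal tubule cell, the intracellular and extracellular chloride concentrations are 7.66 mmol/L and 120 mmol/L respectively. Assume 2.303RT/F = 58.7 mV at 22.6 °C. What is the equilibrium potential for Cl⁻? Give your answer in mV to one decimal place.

E = (58.7/z) · log₁₀([Cl⁻]_out/[Cl⁻]_in) with z = -1.
For an anion, dividing by z = -1 reverses the sign.
= (58.7/-1) · log₁₀(120/7.66) = -58.70 · log₁₀(15.67)
= -58.70 · (1.1950) = -70.14 mV

-70.1 mV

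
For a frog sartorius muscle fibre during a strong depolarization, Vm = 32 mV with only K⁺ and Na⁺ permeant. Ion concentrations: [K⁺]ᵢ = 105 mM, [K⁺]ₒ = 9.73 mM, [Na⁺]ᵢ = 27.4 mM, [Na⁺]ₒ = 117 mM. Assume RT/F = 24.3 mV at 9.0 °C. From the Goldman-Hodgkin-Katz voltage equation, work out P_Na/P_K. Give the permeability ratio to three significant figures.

25.9

Let α = P_Na/P_K. GHK: Vm = 24.3·ln[(Kₒ + α·Naₒ)/(Kᵢ + α·Naᵢ)].
e^(Vm/24.3) = e^(32.0/24.3) = 3.7317
So 3.7317·(Kᵢ + α·Naᵢ) = Kₒ + α·Naₒ → α = (3.7317·105.0 − 9.73) / (117.0 − 3.7317·27.4)
α = (391.8 − 9.73) / (117.0 − 102.2) = 382.1/14.75 = 25.9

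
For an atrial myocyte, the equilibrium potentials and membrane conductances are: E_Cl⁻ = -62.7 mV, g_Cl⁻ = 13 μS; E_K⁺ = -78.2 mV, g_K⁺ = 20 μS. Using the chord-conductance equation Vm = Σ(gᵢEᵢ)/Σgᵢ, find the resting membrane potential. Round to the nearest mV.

-72 mV

Σ gᵢEᵢ = 13·(-62.7) + 20·(-78.2) = -2379.10
Σ gᵢ = 13 + 20 = 33
Vm = -2379.10 / 33 = -72.09 mV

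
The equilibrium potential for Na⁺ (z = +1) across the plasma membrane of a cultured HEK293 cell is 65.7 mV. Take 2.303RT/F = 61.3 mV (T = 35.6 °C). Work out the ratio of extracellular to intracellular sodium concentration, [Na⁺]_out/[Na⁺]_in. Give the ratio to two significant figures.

12

log₁₀([out]/[in]) = E·z/(61.3) = 65.7 × 1 / 61.3 = 1.0718
[out]/[in] = 10^(1.0718) = 11.8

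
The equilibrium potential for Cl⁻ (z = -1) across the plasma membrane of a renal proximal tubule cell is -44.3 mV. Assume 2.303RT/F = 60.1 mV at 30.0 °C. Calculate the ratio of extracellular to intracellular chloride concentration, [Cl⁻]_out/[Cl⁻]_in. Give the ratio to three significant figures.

5.46

log₁₀([out]/[in]) = E·z/(60.1) = -44.3 × -1 / 60.1 = 0.7371
[out]/[in] = 10^(0.7371) = 5.459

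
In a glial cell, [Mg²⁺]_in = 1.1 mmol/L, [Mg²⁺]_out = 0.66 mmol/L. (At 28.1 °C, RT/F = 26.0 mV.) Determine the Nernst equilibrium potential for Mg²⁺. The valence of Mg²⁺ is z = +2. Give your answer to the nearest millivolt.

-7 mV

E = (26.0/z) · ln([Mg²⁺]_out/[Mg²⁺]_in) with z = +2.
= (26.0/2) · ln(0.66/1.1) = 13.00 · ln(0.6)
= 13.00 · (-0.5108) = -6.64 mV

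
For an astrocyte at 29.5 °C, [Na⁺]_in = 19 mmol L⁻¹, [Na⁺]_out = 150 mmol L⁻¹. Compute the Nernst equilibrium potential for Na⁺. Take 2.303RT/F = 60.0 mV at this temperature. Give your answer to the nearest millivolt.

E = (60.0/z) · log₁₀([Na⁺]_out/[Na⁺]_in) with z = +1.
= (60.0/1) · log₁₀(150/19) = 60.00 · log₁₀(7.895)
= 60.00 · (0.8973) = 53.84 mV

54 mV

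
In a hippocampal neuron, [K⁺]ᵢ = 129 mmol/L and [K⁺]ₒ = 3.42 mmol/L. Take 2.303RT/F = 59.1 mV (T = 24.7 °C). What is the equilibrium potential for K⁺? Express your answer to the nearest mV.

E = (59.1/z) · log₁₀([K⁺]_out/[K⁺]_in) with z = +1.
= (59.1/1) · log₁₀(3.42/129) = 59.10 · log₁₀(0.02651)
= 59.10 · (-1.5766) = -93.17 mV

-93 mV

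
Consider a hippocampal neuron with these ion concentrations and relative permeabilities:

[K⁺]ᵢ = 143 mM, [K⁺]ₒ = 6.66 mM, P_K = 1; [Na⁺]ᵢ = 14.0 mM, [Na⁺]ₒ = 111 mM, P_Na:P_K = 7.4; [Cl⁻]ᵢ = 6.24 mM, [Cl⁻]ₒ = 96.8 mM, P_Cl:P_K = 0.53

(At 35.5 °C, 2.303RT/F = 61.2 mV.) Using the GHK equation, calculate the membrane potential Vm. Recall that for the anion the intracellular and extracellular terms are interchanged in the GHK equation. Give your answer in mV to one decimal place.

27.3 mV

Vm = 61.2 · log₁₀[(Σ P·[cation]ₒ + Σ P·[anion]ᵢ) / (Σ P·[cation]ᵢ + Σ P·[anion]ₒ)]
Numerator = 1×6.66 + 7.4×111 + 0.53×6.24 = 831.4
Denominator = 1×143 + 7.4×14.0 + 0.53×96.8 = 297.9
Vm = 61.2 · log₁₀(2.7907) = 61.2 × (0.4457) = 27.28 mV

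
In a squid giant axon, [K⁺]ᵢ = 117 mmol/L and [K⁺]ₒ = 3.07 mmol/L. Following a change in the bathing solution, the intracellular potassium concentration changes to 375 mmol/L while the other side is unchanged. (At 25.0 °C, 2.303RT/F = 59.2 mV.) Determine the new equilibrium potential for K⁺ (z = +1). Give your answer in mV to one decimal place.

After the shift: [K⁺]_out = 3.07, [K⁺]_in = 375 mmol/L.
E_new = (59.2/1)·log₁₀(3.07/375) = 59.20 · (-2.0869) = -123.54 mV

-123.5 mV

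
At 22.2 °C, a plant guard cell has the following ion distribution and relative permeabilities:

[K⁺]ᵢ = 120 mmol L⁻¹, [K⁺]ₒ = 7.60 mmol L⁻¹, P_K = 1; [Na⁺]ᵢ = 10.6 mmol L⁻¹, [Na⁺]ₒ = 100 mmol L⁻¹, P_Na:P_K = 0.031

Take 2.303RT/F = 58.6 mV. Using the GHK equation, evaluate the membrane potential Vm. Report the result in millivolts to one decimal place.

-61.6 mV

Vm = 58.6 · log₁₀[(Σ P·[cation]ₒ + Σ P·[anion]ᵢ) / (Σ P·[cation]ᵢ + Σ P·[anion]ₒ)]
Numerator = 1×7.60 + 0.031×100 = 10.7
Denominator = 1×120 + 0.031×10.6 = 120.3
Vm = 58.6 · log₁₀(0.088923) = 58.6 × (-1.0510) = -61.59 mV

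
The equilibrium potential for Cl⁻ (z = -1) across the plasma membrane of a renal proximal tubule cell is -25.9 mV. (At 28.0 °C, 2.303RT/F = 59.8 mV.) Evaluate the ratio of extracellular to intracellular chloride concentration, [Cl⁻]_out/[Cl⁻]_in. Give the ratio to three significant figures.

log₁₀([out]/[in]) = E·z/(59.8) = -25.9 × -1 / 59.8 = 0.4331
[out]/[in] = 10^(0.4331) = 2.711

2.71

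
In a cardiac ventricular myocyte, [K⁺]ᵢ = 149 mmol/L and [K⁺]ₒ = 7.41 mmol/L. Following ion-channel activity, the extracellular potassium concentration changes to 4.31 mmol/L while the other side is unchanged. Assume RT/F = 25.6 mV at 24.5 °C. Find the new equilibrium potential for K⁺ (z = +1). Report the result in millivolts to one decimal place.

-90.7 mV

After the shift: [K⁺]_out = 4.31, [K⁺]_in = 149 mmol/L.
E_new = (25.6/1)·ln(4.31/149) = 25.60 · (-3.5430) = -90.70 mV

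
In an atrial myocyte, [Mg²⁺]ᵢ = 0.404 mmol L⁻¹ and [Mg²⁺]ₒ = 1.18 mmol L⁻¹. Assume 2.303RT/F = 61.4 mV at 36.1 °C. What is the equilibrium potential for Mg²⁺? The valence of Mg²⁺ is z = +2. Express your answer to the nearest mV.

E = (61.4/z) · log₁₀([Mg²⁺]_out/[Mg²⁺]_in) with z = +2.
= (61.4/2) · log₁₀(1.18/0.404) = 30.70 · log₁₀(2.921)
= 30.70 · (0.4655) = 14.29 mV

14 mV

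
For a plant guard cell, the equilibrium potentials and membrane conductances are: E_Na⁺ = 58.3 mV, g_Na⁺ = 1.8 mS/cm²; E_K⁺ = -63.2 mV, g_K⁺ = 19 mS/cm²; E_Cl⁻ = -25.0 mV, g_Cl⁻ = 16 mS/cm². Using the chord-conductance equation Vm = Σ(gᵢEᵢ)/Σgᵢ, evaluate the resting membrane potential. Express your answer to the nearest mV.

-41 mV

Σ gᵢEᵢ = 1.8·(58.3) + 19·(-63.2) + 16·(-25.0) = -1495.86
Σ gᵢ = 1.8 + 19 + 16 = 36.8
Vm = -1495.86 / 36.8 = -40.65 mV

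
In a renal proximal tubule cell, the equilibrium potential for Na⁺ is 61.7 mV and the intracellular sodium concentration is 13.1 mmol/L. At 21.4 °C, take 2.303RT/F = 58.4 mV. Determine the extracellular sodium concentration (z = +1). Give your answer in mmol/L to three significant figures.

Nernst: E = (58.4/1) · log₁₀([out]/[in]), so log₁₀([out]/[in]) = 61.7 × 1 / 58.4 = 1.0565.
[out]/[in] = 10^(1.0565) = 11.39.
[out] = 11.39 × 13.1 = 149.2 mmol/L.

149 mmol/L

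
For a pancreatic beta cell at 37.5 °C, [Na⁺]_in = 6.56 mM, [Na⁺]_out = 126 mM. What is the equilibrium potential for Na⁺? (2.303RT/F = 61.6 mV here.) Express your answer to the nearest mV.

79 mV

E = (61.6/z) · log₁₀([Na⁺]_out/[Na⁺]_in) with z = +1.
= (61.6/1) · log₁₀(126/6.56) = 61.60 · log₁₀(19.21)
= 61.60 · (1.2835) = 79.06 mV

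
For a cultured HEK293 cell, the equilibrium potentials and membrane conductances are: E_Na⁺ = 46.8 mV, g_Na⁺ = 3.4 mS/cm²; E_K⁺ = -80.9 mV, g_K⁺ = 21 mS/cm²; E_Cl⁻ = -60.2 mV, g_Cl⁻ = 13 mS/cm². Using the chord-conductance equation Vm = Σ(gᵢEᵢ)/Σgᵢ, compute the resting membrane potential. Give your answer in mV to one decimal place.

Σ gᵢEᵢ = 3.4·(46.8) + 21·(-80.9) + 13·(-60.2) = -2322.38
Σ gᵢ = 3.4 + 21 + 13 = 37.4
Vm = -2322.38 / 37.4 = -62.10 mV

-62.1 mV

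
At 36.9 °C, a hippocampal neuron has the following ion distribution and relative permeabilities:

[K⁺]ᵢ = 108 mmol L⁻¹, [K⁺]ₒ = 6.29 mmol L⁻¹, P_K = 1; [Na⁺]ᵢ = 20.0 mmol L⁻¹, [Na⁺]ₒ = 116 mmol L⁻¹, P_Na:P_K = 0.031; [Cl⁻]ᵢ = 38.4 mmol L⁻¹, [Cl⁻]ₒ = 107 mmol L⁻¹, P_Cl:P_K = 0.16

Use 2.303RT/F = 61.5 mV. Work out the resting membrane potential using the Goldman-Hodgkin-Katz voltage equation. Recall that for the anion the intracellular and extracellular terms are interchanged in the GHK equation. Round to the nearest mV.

Vm = 61.5 · log₁₀[(Σ P·[cation]ₒ + Σ P·[anion]ᵢ) / (Σ P·[cation]ᵢ + Σ P·[anion]ₒ)]
Numerator = 1×6.29 + 0.031×116 + 0.16×38.4 = 16.03
Denominator = 1×108 + 0.031×20.0 + 0.16×107 = 125.7
Vm = 61.5 · log₁₀(0.12749) = 61.5 × (-0.8945) = -55.01 mV

-55 mV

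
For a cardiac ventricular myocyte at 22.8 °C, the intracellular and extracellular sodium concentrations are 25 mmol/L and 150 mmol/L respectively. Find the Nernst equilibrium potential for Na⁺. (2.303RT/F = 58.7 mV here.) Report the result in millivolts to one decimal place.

45.7 mV

E = (58.7/z) · log₁₀([Na⁺]_out/[Na⁺]_in) with z = +1.
= (58.7/1) · log₁₀(150/25) = 58.70 · log₁₀(6)
= 58.70 · (0.7782) = 45.68 mV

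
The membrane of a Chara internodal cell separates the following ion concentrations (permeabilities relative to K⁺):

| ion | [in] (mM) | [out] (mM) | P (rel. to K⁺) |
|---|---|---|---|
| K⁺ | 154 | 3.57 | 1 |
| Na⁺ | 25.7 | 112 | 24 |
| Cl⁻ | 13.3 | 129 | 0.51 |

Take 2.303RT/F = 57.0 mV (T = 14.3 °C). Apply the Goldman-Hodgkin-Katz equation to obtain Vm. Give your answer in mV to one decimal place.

Vm = 57.0 · log₁₀[(Σ P·[cation]ₒ + Σ P·[anion]ᵢ) / (Σ P·[cation]ᵢ + Σ P·[anion]ₒ)]
Numerator = 1×3.57 + 24×112 + 0.51×13.3 = 2698
Denominator = 1×154 + 24×25.7 + 0.51×129 = 836.6
Vm = 57.0 · log₁₀(3.2254) = 57.0 × (0.5086) = 28.99 mV

29.0 mV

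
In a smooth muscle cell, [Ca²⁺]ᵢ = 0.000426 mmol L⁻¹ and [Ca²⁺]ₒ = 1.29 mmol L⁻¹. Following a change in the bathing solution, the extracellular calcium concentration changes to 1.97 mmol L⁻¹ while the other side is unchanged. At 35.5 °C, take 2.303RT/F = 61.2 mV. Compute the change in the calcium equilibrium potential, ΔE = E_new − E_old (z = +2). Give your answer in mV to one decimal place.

E_old = (61.2/2)·log₁₀(1.29/0.000426) = 106.52 mV
E_new = (61.2/2)·log₁₀(1.97/0.000426) = 112.15 mV
ΔE = 112.15 − (106.52) = 5.63 mV

5.6 mV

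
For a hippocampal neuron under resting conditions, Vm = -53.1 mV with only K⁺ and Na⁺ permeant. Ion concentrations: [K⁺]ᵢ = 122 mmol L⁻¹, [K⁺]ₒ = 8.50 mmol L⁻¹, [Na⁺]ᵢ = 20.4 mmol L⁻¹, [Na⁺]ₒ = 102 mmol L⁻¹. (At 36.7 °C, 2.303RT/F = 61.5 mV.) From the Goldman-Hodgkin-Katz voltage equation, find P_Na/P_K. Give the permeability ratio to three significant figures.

Let α = P_Na/P_K. GHK: Vm = 61.5·log₁₀[(Kₒ + α·Naₒ)/(Kᵢ + α·Naᵢ)].
10^(Vm/61.5) = 10^(-53.1/61.5) = 0.13696
So 0.13696·(Kᵢ + α·Naᵢ) = Kₒ + α·Naₒ → α = (0.13696·122.0 − 8.5) / (102.0 − 0.13696·20.4)
α = (16.71 − 8.5) / (102.0 − 2.794) = 8.209/99.21 = 0.08274

0.0827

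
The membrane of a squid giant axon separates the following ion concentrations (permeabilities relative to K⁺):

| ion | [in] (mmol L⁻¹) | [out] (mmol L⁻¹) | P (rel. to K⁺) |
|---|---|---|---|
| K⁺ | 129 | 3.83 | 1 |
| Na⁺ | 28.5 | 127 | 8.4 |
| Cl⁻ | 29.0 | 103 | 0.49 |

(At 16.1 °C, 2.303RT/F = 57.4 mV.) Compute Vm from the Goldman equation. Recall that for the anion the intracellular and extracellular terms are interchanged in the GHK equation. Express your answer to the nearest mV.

Vm = 57.4 · log₁₀[(Σ P·[cation]ₒ + Σ P·[anion]ᵢ) / (Σ P·[cation]ᵢ + Σ P·[anion]ₒ)]
Numerator = 1×3.83 + 8.4×127 + 0.49×29.0 = 1085
Denominator = 1×129 + 8.4×28.5 + 0.49×103 = 418.9
Vm = 57.4 · log₁₀(2.5899) = 57.4 × (0.4133) = 23.72 mV

24 mV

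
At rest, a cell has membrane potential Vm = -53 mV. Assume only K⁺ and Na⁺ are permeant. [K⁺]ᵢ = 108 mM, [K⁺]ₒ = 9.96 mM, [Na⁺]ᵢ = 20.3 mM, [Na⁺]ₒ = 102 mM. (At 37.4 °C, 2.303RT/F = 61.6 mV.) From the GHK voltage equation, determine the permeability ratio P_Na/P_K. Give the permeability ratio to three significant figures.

0.0497

Let α = P_Na/P_K. GHK: Vm = 61.6·log₁₀[(Kₒ + α·Naₒ)/(Kᵢ + α·Naᵢ)].
10^(Vm/61.6) = 10^(-53.0/61.6) = 0.13791
So 0.13791·(Kᵢ + α·Naᵢ) = Kₒ + α·Naₒ → α = (0.13791·108.0 − 9.96) / (102.0 − 0.13791·20.3)
α = (14.89 − 9.96) / (102.0 − 2.8) = 4.935/99.2 = 0.04975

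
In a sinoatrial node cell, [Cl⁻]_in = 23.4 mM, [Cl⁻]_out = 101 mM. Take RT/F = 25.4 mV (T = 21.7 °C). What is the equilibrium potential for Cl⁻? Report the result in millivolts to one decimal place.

E = (25.4/z) · ln([Cl⁻]_out/[Cl⁻]_in) with z = -1.
For an anion, dividing by z = -1 reverses the sign.
= (25.4/-1) · ln(101/23.4) = -25.40 · ln(4.316)
= -25.40 · (1.4624) = -37.14 mV

-37.1 mV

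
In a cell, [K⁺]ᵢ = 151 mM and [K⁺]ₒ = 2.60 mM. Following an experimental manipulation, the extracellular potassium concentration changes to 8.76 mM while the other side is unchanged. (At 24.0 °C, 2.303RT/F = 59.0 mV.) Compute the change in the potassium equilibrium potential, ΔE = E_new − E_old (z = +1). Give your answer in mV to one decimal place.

E_old = (59.0/1)·log₁₀(2.60/151) = -104.08 mV
E_new = (59.0/1)·log₁₀(8.76/151) = -72.95 mV
ΔE = -72.95 − (-104.08) = 31.12 mV

31.1 mV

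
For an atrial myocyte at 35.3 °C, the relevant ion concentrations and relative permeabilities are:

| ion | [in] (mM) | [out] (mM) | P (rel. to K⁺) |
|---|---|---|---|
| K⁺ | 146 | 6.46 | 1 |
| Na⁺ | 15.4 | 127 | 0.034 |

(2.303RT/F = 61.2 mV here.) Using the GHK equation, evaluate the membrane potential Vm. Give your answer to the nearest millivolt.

-69 mV

Vm = 61.2 · log₁₀[(Σ P·[cation]ₒ + Σ P·[anion]ᵢ) / (Σ P·[cation]ᵢ + Σ P·[anion]ₒ)]
Numerator = 1×6.46 + 0.034×127 = 10.78
Denominator = 1×146 + 0.034×15.4 = 146.5
Vm = 61.2 · log₁₀(0.073558) = 61.2 × (-1.1334) = -69.36 mV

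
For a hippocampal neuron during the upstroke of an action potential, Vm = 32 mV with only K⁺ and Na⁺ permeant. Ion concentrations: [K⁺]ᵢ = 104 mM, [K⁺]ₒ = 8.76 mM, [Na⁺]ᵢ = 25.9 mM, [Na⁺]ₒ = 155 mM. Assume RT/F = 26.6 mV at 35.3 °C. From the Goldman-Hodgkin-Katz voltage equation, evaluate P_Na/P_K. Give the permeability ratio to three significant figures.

4.91

Let α = P_Na/P_K. GHK: Vm = 26.6·ln[(Kₒ + α·Naₒ)/(Kᵢ + α·Naᵢ)].
e^(Vm/26.6) = e^(32.0/26.6) = 3.3301
So 3.3301·(Kᵢ + α·Naᵢ) = Kₒ + α·Naₒ → α = (3.3301·104.0 − 8.76) / (155.0 − 3.3301·25.9)
α = (346.3 − 8.76) / (155.0 − 86.25) = 337.6/68.75 = 4.91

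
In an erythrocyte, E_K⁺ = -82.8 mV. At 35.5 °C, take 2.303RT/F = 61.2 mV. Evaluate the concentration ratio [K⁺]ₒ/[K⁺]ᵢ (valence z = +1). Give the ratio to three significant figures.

log₁₀([out]/[in]) = E·z/(61.2) = -82.8 × 1 / 61.2 = -1.3529
[out]/[in] = 10^(-1.3529) = 0.04437

0.0444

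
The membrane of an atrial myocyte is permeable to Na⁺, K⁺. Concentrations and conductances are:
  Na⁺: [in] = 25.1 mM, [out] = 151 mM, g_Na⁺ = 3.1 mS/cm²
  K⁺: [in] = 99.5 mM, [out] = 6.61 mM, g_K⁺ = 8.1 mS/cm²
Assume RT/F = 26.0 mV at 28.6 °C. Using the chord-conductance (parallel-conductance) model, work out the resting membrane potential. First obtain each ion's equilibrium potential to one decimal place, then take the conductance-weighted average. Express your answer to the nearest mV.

E_Na⁺ = (26.0/1)·ln(151/25.1) = 46.7 mV
E_K⁺ = (26.0/1)·ln(6.61/99.5) = -70.5 mV
Vm = (Σ gᵢEᵢ)/(Σ gᵢ) = (3.1·46.7 + 8.1·-70.5) / (3.1 + 8.1)
= -426.28 / 11.2 = -38.06 mV

-38 mV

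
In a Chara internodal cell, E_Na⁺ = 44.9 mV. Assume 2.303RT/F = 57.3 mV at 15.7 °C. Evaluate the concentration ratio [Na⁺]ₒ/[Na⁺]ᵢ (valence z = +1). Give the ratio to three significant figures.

log₁₀([out]/[in]) = E·z/(57.3) = 44.9 × 1 / 57.3 = 0.7836
[out]/[in] = 10^(0.7836) = 6.076

6.08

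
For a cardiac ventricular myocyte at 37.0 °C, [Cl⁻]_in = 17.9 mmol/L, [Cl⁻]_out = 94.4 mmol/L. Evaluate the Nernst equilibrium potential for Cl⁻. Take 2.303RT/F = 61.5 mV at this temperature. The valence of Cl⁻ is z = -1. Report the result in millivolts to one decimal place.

E = (61.5/z) · log₁₀([Cl⁻]_out/[Cl⁻]_in) with z = -1.
For an anion, dividing by z = -1 reverses the sign.
= (61.5/-1) · log₁₀(94.4/17.9) = -61.50 · log₁₀(5.274)
= -61.50 · (0.7221) = -44.41 mV

-44.4 mV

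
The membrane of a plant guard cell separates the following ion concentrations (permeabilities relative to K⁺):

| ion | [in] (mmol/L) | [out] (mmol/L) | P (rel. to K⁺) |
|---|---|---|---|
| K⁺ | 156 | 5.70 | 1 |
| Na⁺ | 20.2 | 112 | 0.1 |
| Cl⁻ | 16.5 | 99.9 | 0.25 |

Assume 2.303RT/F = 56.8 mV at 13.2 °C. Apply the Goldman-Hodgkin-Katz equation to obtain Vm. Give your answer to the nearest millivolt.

-53 mV

Vm = 56.8 · log₁₀[(Σ P·[cation]ₒ + Σ P·[anion]ᵢ) / (Σ P·[cation]ᵢ + Σ P·[anion]ₒ)]
Numerator = 1×5.70 + 0.1×112 + 0.25×16.5 = 21.03
Denominator = 1×156 + 0.1×20.2 + 0.25×99.9 = 183
Vm = 56.8 · log₁₀(0.11489) = 56.8 × (-0.9397) = -53.38 mV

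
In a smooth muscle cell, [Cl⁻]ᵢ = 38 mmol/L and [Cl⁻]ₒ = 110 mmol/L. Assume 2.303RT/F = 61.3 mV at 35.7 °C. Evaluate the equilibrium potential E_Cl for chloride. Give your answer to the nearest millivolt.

E = (61.3/z) · log₁₀([Cl⁻]_out/[Cl⁻]_in) with z = -1.
For an anion, dividing by z = -1 reverses the sign.
= (61.3/-1) · log₁₀(110/38) = -61.30 · log₁₀(2.895)
= -61.30 · (0.4616) = -28.30 mV

-28 mV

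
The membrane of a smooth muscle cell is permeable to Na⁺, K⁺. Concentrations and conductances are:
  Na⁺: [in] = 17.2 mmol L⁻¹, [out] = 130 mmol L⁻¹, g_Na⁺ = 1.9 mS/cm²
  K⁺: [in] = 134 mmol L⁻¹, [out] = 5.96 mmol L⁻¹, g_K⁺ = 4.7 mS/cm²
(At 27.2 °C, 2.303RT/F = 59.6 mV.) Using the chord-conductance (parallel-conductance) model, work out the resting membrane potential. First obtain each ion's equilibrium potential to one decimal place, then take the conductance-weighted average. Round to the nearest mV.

E_Na⁺ = (59.6/1)·log₁₀(130/17.2) = 52.4 mV
E_K⁺ = (59.6/1)·log₁₀(5.96/134) = -80.6 mV
Vm = (Σ gᵢEᵢ)/(Σ gᵢ) = (1.9·52.4 + 4.7·-80.6) / (1.9 + 4.7)
= -279.26 / 6.6 = -42.31 mV

-42 mV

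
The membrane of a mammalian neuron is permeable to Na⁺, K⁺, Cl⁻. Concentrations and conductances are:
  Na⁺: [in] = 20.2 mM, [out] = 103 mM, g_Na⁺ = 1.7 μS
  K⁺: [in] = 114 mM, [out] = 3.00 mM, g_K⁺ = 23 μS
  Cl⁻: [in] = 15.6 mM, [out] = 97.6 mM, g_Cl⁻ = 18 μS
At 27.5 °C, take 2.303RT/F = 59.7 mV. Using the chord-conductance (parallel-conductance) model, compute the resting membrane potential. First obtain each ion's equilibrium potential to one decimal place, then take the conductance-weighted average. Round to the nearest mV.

E_Na⁺ = (59.7/1)·log₁₀(103/20.2) = 42.2 mV
E_K⁺ = (59.7/1)·log₁₀(3.00/114) = -94.3 mV
E_Cl⁻ = (59.7/-1)·log₁₀(97.6/15.6) = -47.5 mV
Vm = (Σ gᵢEᵢ)/(Σ gᵢ) = (1.7·42.2 + 23·-94.3 + 18·-47.5) / (1.7 + 23 + 18)
= -2952.16 / 42.7 = -69.14 mV

-69 mV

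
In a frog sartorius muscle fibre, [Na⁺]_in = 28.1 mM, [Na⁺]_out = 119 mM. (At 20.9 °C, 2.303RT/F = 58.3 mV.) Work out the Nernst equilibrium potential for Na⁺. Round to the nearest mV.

E = (58.3/z) · log₁₀([Na⁺]_out/[Na⁺]_in) with z = +1.
= (58.3/1) · log₁₀(119/28.1) = 58.30 · log₁₀(4.235)
= 58.30 · (0.6268) = 36.54 mV

37 mV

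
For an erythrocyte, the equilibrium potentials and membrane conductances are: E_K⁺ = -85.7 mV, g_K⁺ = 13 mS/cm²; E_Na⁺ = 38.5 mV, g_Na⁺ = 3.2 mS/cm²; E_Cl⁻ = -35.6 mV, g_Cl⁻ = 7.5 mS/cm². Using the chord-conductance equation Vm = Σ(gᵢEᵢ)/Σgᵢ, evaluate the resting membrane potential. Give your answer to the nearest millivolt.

-53 mV

Σ gᵢEᵢ = 13·(-85.7) + 3.2·(38.5) + 7.5·(-35.6) = -1257.90
Σ gᵢ = 13 + 3.2 + 7.5 = 23.7
Vm = -1257.90 / 23.7 = -53.08 mV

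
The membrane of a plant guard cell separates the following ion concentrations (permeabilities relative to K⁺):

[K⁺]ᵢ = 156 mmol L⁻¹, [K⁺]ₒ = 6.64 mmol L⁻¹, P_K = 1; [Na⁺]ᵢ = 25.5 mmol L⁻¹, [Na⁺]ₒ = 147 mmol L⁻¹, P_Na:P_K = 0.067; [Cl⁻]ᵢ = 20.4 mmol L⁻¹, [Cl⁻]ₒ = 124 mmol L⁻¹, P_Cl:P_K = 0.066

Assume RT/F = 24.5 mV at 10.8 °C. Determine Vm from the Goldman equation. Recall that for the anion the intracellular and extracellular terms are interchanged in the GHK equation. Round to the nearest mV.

Vm = 24.5 · ln[(Σ P·[cation]ₒ + Σ P·[anion]ᵢ) / (Σ P·[cation]ᵢ + Σ P·[anion]ₒ)]
Numerator = 1×6.64 + 0.067×147 + 0.066×20.4 = 17.84
Denominator = 1×156 + 0.067×25.5 + 0.066×124 = 165.9
Vm = 24.5 · ln(0.10751) = 24.5 × (-2.2302) = -54.64 mV

-55 mV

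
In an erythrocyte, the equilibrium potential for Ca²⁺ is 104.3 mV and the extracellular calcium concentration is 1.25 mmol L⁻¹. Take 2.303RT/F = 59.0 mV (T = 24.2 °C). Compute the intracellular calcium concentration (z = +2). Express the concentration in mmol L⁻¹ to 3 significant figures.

Nernst: E = (59.0/2) · log₁₀([out]/[in]), so log₁₀([out]/[in]) = 104.3 × 2 / 59.0 = 3.5356.
[out]/[in] = 10^(3.5356) = 3432.
[in] = 1.25 / 3432 = 0.0003642 mmol L⁻¹.

0.000364 mmol L⁻¹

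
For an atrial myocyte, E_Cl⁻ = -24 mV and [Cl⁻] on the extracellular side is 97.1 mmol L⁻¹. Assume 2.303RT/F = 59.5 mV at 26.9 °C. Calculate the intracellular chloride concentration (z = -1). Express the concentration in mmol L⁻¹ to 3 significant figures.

38.4 mmol L⁻¹

Nernst: E = (59.5/-1) · log₁₀([out]/[in]), so log₁₀([out]/[in]) = -24.0 × -1 / 59.5 = 0.4034.
[out]/[in] = 10^(0.4034) = 2.531.
[in] = 97.1 / 2.531 = 38.36 mmol L⁻¹.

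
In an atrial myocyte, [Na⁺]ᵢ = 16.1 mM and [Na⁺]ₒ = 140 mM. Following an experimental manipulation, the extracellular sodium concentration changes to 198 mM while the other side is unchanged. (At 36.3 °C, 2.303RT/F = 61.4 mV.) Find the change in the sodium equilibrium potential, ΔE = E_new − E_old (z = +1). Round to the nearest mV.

E_old = (61.4/1)·log₁₀(140/16.1) = 57.67 mV
E_new = (61.4/1)·log₁₀(198/16.1) = 66.92 mV
ΔE = 66.92 − (57.67) = 9.24 mV

9 mV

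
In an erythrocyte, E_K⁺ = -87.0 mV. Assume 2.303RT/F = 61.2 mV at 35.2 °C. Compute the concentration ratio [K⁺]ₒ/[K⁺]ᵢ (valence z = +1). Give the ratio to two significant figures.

log₁₀([out]/[in]) = E·z/(61.2) = -87.0 × 1 / 61.2 = -1.4216
[out]/[in] = 10^(-1.4216) = 0.03788

0.038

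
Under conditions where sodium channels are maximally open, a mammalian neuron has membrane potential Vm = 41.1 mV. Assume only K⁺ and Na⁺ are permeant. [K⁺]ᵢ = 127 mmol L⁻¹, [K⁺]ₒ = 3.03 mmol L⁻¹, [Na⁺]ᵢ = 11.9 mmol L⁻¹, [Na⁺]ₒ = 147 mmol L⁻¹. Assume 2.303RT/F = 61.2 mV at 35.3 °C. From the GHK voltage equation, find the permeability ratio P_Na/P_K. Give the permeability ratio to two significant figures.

6.5

Let α = P_Na/P_K. GHK: Vm = 61.2·log₁₀[(Kₒ + α·Naₒ)/(Kᵢ + α·Naᵢ)].
10^(Vm/61.2) = 10^(41.1/61.2) = 4.6943
So 4.6943·(Kᵢ + α·Naᵢ) = Kₒ + α·Naₒ → α = (4.6943·127.0 − 3.03) / (147.0 − 4.6943·11.9)
α = (596.2 − 3.03) / (147.0 − 55.86) = 593.1/91.14 = 6.508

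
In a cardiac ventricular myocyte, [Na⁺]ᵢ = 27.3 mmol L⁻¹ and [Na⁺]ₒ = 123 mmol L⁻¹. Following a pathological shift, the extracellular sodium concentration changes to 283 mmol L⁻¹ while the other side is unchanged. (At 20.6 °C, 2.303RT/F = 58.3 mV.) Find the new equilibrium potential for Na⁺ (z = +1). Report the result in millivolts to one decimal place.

After the shift: [Na⁺]_out = 283, [Na⁺]_in = 27.3 mmol L⁻¹.
E_new = (58.3/1)·log₁₀(283/27.3) = 58.30 · (1.0156) = 59.21 mV

59.2 mV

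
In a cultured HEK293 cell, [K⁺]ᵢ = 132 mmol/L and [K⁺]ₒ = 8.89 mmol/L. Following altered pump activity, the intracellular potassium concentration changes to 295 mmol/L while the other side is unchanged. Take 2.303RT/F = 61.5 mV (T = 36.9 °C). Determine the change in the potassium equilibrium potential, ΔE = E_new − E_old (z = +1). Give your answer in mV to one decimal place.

-21.5 mV

E_old = (61.5/1)·log₁₀(8.89/132) = -72.06 mV
E_new = (61.5/1)·log₁₀(8.89/295) = -93.54 mV
ΔE = -93.54 − (-72.06) = -21.48 mV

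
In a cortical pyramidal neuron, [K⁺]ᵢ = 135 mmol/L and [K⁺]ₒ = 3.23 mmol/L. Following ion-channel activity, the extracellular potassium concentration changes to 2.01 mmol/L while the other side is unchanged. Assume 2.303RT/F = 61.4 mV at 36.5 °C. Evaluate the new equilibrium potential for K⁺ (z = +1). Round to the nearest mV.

-112 mV

After the shift: [K⁺]_out = 2.01, [K⁺]_in = 135 mmol/L.
E_new = (61.4/1)·log₁₀(2.01/135) = 61.40 · (-1.8271) = -112.19 mV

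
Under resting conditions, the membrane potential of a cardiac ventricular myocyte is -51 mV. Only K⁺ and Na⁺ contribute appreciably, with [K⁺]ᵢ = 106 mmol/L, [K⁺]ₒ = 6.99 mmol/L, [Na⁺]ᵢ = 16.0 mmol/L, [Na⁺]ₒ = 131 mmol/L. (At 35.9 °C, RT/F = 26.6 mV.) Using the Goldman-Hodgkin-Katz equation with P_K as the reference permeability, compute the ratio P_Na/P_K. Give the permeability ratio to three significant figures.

Let α = P_Na/P_K. GHK: Vm = 26.6·ln[(Kₒ + α·Naₒ)/(Kᵢ + α·Naᵢ)].
e^(Vm/26.6) = e^(-51.0/26.6) = 0.147
So 0.147·(Kᵢ + α·Naᵢ) = Kₒ + α·Naₒ → α = (0.147·106.0 − 6.99) / (131.0 − 0.147·16.0)
α = (15.58 − 6.99) / (131.0 − 2.352) = 8.592/128.6 = 0.06679

0.0668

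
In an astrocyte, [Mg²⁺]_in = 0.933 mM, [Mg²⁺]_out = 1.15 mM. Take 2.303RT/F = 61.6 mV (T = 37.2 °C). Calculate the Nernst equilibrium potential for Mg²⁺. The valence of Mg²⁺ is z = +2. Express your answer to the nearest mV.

E = (61.6/z) · log₁₀([Mg²⁺]_out/[Mg²⁺]_in) with z = +2.
= (61.6/2) · log₁₀(1.15/0.933) = 30.80 · log₁₀(1.233)
= 30.80 · (0.0908) = 2.80 mV

3 mV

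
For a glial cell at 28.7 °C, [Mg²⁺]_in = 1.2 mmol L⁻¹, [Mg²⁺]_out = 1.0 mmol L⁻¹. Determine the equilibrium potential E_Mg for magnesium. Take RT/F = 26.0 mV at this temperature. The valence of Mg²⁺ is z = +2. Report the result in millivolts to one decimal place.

-2.4 mV

E = (26.0/z) · ln([Mg²⁺]_out/[Mg²⁺]_in) with z = +2.
= (26.0/2) · ln(1.0/1.2) = 13.00 · ln(0.8333)
= 13.00 · (-0.1823) = -2.37 mV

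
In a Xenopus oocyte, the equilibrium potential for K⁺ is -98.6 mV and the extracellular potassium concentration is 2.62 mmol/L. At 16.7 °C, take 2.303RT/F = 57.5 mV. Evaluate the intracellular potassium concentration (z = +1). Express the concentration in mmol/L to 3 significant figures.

136 mmol/L

Nernst: E = (57.5/1) · log₁₀([out]/[in]), so log₁₀([out]/[in]) = -98.6 × 1 / 57.5 = -1.7148.
[out]/[in] = 10^(-1.7148) = 0.01928.
[in] = 2.62 / 0.01928 = 135.9 mmol/L.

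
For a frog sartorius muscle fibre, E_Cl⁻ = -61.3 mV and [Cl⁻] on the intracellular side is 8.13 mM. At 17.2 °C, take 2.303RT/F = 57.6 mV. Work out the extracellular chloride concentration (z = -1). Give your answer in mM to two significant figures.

Nernst: E = (57.6/-1) · log₁₀([out]/[in]), so log₁₀([out]/[in]) = -61.3 × -1 / 57.6 = 1.0642.
[out]/[in] = 10^(1.0642) = 11.59.
[out] = 11.59 × 8.13 = 94.26 mM.

94 mM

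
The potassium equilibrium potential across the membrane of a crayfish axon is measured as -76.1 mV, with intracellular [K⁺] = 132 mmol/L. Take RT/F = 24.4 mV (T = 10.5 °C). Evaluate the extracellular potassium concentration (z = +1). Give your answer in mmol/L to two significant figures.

Nernst: E = (24.4/1) · ln([out]/[in]), so ln([out]/[in]) = -76.1 × 1 / 24.4 = -3.1189.
[out]/[in] = e^(-3.1189) = 0.04421.
[out] = 0.04421 × 132 = 5.835 mmol/L.

5.8 mmol/L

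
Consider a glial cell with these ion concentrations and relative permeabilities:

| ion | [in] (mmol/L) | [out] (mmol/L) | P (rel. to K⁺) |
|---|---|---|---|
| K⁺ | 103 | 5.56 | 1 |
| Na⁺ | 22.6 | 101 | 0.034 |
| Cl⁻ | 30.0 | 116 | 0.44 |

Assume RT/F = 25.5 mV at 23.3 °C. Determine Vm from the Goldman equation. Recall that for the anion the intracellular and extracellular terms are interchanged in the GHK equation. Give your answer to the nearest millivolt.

Vm = 25.5 · ln[(Σ P·[cation]ₒ + Σ P·[anion]ᵢ) / (Σ P·[cation]ᵢ + Σ P·[anion]ₒ)]
Numerator = 1×5.56 + 0.034×101 + 0.44×30.0 = 22.19
Denominator = 1×103 + 0.034×22.6 + 0.44×116 = 154.8
Vm = 25.5 · ln(0.14336) = 25.5 × (-1.9424) = -49.53 mV

-50 mV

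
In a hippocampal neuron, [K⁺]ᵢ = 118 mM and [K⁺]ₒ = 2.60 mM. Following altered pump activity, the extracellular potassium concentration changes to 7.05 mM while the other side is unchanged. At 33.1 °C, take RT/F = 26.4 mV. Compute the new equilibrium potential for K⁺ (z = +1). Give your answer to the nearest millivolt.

-74 mV

After the shift: [K⁺]_out = 7.05, [K⁺]_in = 118 mM.
E_new = (26.4/1)·ln(7.05/118) = 26.40 · (-2.8177) = -74.39 mV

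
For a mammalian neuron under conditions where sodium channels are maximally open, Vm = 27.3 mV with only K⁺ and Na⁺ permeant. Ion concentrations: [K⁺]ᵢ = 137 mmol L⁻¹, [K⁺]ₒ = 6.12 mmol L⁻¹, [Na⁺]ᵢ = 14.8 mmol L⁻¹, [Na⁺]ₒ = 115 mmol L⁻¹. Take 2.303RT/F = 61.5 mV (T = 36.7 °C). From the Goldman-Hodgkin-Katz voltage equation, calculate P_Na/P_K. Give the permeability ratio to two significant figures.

5.1

Let α = P_Na/P_K. GHK: Vm = 61.5·log₁₀[(Kₒ + α·Naₒ)/(Kᵢ + α·Naᵢ)].
10^(Vm/61.5) = 10^(27.3/61.5) = 2.7791
So 2.7791·(Kᵢ + α·Naᵢ) = Kₒ + α·Naₒ → α = (2.7791·137.0 − 6.12) / (115.0 − 2.7791·14.8)
α = (380.7 − 6.12) / (115.0 − 41.13) = 374.6/73.87 = 5.071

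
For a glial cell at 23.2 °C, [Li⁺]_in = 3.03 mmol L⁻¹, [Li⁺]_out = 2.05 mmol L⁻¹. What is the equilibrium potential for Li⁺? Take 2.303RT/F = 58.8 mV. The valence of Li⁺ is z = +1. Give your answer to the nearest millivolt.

-10 mV

E = (58.8/z) · log₁₀([Li⁺]_out/[Li⁺]_in) with z = +1.
= (58.8/1) · log₁₀(2.05/3.03) = 58.80 · log₁₀(0.6766)
= 58.80 · (-0.1697) = -9.98 mV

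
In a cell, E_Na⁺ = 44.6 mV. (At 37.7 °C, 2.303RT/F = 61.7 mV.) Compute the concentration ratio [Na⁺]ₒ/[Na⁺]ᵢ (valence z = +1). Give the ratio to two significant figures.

5.3

log₁₀([out]/[in]) = E·z/(61.7) = 44.6 × 1 / 61.7 = 0.7229
[out]/[in] = 10^(0.7229) = 5.283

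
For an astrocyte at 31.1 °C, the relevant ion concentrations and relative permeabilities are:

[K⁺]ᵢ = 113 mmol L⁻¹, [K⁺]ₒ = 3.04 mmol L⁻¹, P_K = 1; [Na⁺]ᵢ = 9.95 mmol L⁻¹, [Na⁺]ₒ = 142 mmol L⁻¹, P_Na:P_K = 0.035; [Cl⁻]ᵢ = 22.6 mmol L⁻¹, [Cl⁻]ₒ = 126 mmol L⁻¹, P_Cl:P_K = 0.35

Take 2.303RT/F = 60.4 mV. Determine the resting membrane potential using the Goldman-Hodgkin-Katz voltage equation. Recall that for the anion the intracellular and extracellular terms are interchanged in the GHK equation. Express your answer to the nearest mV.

-60 mV

Vm = 60.4 · log₁₀[(Σ P·[cation]ₒ + Σ P·[anion]ᵢ) / (Σ P·[cation]ᵢ + Σ P·[anion]ₒ)]
Numerator = 1×3.04 + 0.035×142 + 0.35×22.6 = 15.92
Denominator = 1×113 + 0.035×9.95 + 0.35×126 = 157.4
Vm = 60.4 · log₁₀(0.10111) = 60.4 × (-0.9952) = -60.11 mV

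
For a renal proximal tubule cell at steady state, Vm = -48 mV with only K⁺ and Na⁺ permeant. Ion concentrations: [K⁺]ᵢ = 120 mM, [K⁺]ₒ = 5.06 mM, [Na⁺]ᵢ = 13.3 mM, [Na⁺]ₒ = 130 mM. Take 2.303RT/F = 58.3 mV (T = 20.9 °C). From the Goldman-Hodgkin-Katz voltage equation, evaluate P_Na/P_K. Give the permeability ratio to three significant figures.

Let α = P_Na/P_K. GHK: Vm = 58.3·log₁₀[(Kₒ + α·Naₒ)/(Kᵢ + α·Naᵢ)].
10^(Vm/58.3) = 10^(-48.0/58.3) = 0.1502
So 0.1502·(Kᵢ + α·Naᵢ) = Kₒ + α·Naₒ → α = (0.1502·120.0 − 5.06) / (130.0 − 0.1502·13.3)
α = (18.02 − 5.06) / (130.0 − 1.998) = 12.96/128 = 0.1013

0.101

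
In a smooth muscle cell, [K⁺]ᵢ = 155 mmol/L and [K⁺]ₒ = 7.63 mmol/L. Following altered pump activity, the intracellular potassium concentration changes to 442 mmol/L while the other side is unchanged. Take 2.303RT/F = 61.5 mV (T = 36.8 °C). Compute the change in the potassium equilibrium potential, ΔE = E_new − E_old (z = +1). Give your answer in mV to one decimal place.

E_old = (61.5/1)·log₁₀(7.63/155) = -80.43 mV
E_new = (61.5/1)·log₁₀(7.63/442) = -108.42 mV
ΔE = -108.42 − (-80.43) = -27.99 mV

-28.0 mV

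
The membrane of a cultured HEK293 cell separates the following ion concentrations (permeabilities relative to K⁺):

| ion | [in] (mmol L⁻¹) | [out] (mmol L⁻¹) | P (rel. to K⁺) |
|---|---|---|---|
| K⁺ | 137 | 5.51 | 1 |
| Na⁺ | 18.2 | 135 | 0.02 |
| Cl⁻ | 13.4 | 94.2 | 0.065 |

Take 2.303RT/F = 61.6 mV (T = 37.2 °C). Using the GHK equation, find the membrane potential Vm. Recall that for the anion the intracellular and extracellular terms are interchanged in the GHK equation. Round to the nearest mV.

-74 mV

Vm = 61.6 · log₁₀[(Σ P·[cation]ₒ + Σ P·[anion]ᵢ) / (Σ P·[cation]ᵢ + Σ P·[anion]ₒ)]
Numerator = 1×5.51 + 0.02×135 + 0.065×13.4 = 9.081
Denominator = 1×137 + 0.02×18.2 + 0.065×94.2 = 143.5
Vm = 61.6 · log₁₀(0.063288) = 61.6 × (-1.1987) = -73.84 mV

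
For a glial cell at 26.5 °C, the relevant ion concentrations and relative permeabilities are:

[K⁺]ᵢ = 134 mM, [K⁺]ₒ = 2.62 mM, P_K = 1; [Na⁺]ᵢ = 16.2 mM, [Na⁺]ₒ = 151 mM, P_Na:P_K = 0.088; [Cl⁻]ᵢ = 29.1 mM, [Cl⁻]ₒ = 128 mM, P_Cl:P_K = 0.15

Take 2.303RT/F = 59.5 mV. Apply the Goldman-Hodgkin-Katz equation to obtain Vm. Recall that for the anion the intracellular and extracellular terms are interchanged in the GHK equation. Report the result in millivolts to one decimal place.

-52.5 mV

Vm = 59.5 · log₁₀[(Σ P·[cation]ₒ + Σ P·[anion]ᵢ) / (Σ P·[cation]ᵢ + Σ P·[anion]ₒ)]
Numerator = 1×2.62 + 0.088×151 + 0.15×29.1 = 20.27
Denominator = 1×134 + 0.088×16.2 + 0.15×128 = 154.6
Vm = 59.5 · log₁₀(0.13111) = 59.5 × (-0.8824) = -52.50 mV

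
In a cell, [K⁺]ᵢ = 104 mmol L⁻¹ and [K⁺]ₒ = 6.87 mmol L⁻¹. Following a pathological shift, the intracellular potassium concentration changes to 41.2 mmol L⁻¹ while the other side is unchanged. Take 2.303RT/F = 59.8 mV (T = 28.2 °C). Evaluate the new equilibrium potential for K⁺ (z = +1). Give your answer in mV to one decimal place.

After the shift: [K⁺]_out = 6.87, [K⁺]_in = 41.2 mmol L⁻¹.
E_new = (59.8/1)·log₁₀(6.87/41.2) = 59.80 · (-0.7779) = -46.52 mV

-46.5 mV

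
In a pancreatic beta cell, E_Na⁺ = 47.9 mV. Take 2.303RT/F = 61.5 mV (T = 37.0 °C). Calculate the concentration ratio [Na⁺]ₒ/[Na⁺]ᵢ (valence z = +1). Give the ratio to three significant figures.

log₁₀([out]/[in]) = E·z/(61.5) = 47.9 × 1 / 61.5 = 0.7789
[out]/[in] = 10^(0.7789) = 6.01

6.01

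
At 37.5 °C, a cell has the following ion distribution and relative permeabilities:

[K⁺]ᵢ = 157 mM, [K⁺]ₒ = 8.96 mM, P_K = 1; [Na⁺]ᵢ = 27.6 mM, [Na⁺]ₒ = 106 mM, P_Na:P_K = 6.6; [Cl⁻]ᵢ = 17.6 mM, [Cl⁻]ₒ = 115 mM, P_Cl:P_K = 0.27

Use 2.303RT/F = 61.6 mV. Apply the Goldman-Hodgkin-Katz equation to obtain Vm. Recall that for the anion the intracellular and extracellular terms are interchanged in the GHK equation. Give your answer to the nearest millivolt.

18 mV

Vm = 61.6 · log₁₀[(Σ P·[cation]ₒ + Σ P·[anion]ᵢ) / (Σ P·[cation]ᵢ + Σ P·[anion]ₒ)]
Numerator = 1×8.96 + 6.6×106 + 0.27×17.6 = 713.3
Denominator = 1×157 + 6.6×27.6 + 0.27×115 = 370.2
Vm = 61.6 · log₁₀(1.9268) = 61.6 × (0.2848) = 17.55 mV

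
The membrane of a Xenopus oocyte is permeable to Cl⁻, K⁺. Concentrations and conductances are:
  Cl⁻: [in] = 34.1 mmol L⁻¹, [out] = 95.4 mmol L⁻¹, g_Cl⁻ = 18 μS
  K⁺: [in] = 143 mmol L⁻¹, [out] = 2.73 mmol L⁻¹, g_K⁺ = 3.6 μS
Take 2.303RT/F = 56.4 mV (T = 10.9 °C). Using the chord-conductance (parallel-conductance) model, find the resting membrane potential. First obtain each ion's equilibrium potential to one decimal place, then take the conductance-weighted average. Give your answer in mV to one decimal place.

-37.2 mV

E_Cl⁻ = (56.4/-1)·log₁₀(95.4/34.1) = -25.2 mV
E_K⁺ = (56.4/1)·log₁₀(2.73/143) = -97.0 mV
Vm = (Σ gᵢEᵢ)/(Σ gᵢ) = (18·-25.2 + 3.6·-97.0) / (18 + 3.6)
= -802.80 / 21.6 = -37.17 mV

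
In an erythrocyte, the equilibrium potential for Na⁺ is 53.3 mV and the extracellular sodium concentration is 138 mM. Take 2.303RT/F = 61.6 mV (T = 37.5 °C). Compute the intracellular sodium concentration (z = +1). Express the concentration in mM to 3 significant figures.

Nernst: E = (61.6/1) · log₁₀([out]/[in]), so log₁₀([out]/[in]) = 53.3 × 1 / 61.6 = 0.8653.
[out]/[in] = 10^(0.8653) = 7.333.
[in] = 138 / 7.333 = 18.82 mM.

18.8 mM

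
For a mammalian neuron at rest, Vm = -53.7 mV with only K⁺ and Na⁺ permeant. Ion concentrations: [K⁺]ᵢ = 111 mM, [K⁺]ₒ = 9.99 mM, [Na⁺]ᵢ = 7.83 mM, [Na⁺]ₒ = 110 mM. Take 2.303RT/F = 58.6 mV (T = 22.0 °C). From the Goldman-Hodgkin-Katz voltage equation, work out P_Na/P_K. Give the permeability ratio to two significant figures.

Let α = P_Na/P_K. GHK: Vm = 58.6·log₁₀[(Kₒ + α·Naₒ)/(Kᵢ + α·Naᵢ)].
10^(Vm/58.6) = 10^(-53.7/58.6) = 0.12123
So 0.12123·(Kᵢ + α·Naᵢ) = Kₒ + α·Naₒ → α = (0.12123·111.0 − 9.99) / (110.0 − 0.12123·7.83)
α = (13.46 − 9.99) / (110.0 − 0.9492) = 3.467/109.1 = 0.03179

0.032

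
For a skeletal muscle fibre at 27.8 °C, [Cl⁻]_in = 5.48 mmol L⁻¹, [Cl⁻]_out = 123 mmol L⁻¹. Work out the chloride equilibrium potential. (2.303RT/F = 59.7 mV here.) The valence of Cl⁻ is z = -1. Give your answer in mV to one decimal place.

E = (59.7/z) · log₁₀([Cl⁻]_out/[Cl⁻]_in) with z = -1.
For an anion, dividing by z = -1 reverses the sign.
= (59.7/-1) · log₁₀(123/5.48) = -59.70 · log₁₀(22.45)
= -59.70 · (1.3511) = -80.66 mV

-80.7 mV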